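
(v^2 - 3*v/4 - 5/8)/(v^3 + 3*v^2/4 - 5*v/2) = (v + 1/2)/(v*(v + 2))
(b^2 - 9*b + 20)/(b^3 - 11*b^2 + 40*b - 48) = (b - 5)/(b^2 - 7*b + 12)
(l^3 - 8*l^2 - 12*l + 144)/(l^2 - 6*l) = l - 2 - 24/l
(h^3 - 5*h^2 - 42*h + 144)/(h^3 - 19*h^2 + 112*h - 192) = (h + 6)/(h - 8)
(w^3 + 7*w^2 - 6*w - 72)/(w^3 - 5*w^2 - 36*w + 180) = (w^2 + w - 12)/(w^2 - 11*w + 30)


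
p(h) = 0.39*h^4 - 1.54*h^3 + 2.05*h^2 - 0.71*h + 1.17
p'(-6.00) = -528.59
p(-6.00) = 917.31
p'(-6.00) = -528.59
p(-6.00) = 917.31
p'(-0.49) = -4.01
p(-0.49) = 2.21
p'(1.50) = 0.31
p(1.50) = 1.49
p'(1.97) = 1.36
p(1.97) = 1.83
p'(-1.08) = -12.49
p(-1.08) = 6.80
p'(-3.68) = -156.11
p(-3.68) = 179.82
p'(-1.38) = -19.27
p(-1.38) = 11.52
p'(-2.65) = -73.05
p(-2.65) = 65.34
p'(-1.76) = -30.74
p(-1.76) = 20.91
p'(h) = 1.56*h^3 - 4.62*h^2 + 4.1*h - 0.71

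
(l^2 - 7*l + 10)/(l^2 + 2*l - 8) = (l - 5)/(l + 4)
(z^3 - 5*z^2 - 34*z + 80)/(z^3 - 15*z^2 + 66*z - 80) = (z + 5)/(z - 5)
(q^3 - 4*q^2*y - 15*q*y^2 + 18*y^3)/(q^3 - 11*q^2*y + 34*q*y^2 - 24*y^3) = (-q - 3*y)/(-q + 4*y)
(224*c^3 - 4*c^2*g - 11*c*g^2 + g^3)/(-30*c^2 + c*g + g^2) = (224*c^3 - 4*c^2*g - 11*c*g^2 + g^3)/(-30*c^2 + c*g + g^2)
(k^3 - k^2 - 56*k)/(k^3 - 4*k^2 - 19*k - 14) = k*(-k^2 + k + 56)/(-k^3 + 4*k^2 + 19*k + 14)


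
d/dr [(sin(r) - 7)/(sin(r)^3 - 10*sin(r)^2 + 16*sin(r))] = (-2*sin(r)^3 + 31*sin(r)^2 - 140*sin(r) + 112)*cos(r)/((sin(r) - 8)^2*(sin(r) - 2)^2*sin(r)^2)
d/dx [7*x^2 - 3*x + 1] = 14*x - 3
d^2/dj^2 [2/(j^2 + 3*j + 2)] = 4*(-j^2 - 3*j + (2*j + 3)^2 - 2)/(j^2 + 3*j + 2)^3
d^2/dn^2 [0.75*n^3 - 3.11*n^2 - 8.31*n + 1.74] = 4.5*n - 6.22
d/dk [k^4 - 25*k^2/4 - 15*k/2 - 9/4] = 4*k^3 - 25*k/2 - 15/2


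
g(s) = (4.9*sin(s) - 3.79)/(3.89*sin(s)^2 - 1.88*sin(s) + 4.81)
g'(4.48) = 0.07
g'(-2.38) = 0.15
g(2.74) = -0.40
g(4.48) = -0.83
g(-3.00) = -0.87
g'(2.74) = -1.06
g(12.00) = -0.93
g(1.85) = 0.14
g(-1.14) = -0.85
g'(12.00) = -0.09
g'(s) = (-7.78*sin(s)*cos(s) + 1.88*cos(s))*(4.9*sin(s) - 3.79)/(3.89*sin(s)^2 - 1.88*sin(s) + 4.81)^2 + 4.9*cos(s)/(3.89*sin(s)^2 - 1.88*sin(s) + 4.81)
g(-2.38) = -0.90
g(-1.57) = -0.82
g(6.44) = -0.66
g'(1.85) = -0.17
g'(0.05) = 0.80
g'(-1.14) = -0.12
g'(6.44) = 0.96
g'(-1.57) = -0.00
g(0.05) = -0.75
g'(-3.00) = -0.44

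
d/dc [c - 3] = 1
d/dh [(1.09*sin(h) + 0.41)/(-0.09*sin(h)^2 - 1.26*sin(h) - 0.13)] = (0.0981*sin(h)^2 + 0.0738000000000001*sin(h) + 0.3749)*cos(h)/(0.0081*sin(h)^4 + 0.2268*sin(h)^3 + 1.611*sin(h)^2 + 0.3276*sin(h) + 0.0169)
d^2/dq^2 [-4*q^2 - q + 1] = -8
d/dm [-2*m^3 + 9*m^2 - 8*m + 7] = -6*m^2 + 18*m - 8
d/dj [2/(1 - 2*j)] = 4/(2*j - 1)^2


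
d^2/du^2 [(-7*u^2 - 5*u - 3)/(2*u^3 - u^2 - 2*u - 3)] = 2*(-28*u^6 - 60*u^5 - 126*u^4 - 257*u^3 - 90*u^2 - 27*u - 36)/(8*u^9 - 12*u^8 - 18*u^7 - 13*u^6 + 54*u^5 + 51*u^4 + 10*u^3 - 63*u^2 - 54*u - 27)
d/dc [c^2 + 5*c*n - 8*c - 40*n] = 2*c + 5*n - 8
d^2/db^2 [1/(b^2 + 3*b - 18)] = 2*(-b^2 - 3*b + (2*b + 3)^2 + 18)/(b^2 + 3*b - 18)^3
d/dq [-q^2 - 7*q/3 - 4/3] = -2*q - 7/3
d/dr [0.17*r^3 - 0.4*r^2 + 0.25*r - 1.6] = 0.51*r^2 - 0.8*r + 0.25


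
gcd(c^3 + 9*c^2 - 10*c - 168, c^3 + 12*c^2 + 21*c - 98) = c + 7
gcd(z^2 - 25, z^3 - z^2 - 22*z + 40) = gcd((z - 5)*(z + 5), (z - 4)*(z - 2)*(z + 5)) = z + 5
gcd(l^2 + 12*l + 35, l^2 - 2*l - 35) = l + 5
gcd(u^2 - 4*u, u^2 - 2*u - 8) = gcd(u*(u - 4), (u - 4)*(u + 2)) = u - 4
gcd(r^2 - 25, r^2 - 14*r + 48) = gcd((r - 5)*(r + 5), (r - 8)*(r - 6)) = 1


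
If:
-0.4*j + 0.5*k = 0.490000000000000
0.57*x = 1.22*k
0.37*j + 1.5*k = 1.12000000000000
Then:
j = -0.22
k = 0.80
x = 1.72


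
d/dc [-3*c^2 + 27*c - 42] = 27 - 6*c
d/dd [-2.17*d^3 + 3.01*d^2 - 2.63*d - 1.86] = -6.51*d^2 + 6.02*d - 2.63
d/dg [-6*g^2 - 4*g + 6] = -12*g - 4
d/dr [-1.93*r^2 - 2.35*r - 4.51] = -3.86*r - 2.35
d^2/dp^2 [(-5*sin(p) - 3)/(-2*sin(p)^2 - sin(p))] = (-20*sin(p)^2 - 38*sin(p) + 22 + 69/sin(p) + 36/sin(p)^2 + 6/sin(p)^3)/(2*sin(p) + 1)^3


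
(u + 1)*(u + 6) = u^2 + 7*u + 6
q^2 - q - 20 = (q - 5)*(q + 4)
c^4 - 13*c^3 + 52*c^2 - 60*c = c*(c - 6)*(c - 5)*(c - 2)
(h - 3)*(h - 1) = h^2 - 4*h + 3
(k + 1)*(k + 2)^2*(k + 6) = k^4 + 11*k^3 + 38*k^2 + 52*k + 24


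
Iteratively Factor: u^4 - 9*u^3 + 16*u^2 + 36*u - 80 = (u + 2)*(u^3 - 11*u^2 + 38*u - 40) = (u - 5)*(u + 2)*(u^2 - 6*u + 8) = (u - 5)*(u - 4)*(u + 2)*(u - 2)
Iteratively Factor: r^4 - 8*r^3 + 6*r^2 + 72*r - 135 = (r - 5)*(r^3 - 3*r^2 - 9*r + 27) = (r - 5)*(r + 3)*(r^2 - 6*r + 9) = (r - 5)*(r - 3)*(r + 3)*(r - 3)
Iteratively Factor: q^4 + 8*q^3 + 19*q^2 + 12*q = (q + 3)*(q^3 + 5*q^2 + 4*q) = (q + 1)*(q + 3)*(q^2 + 4*q) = q*(q + 1)*(q + 3)*(q + 4)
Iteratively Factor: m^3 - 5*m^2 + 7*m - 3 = (m - 3)*(m^2 - 2*m + 1) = (m - 3)*(m - 1)*(m - 1)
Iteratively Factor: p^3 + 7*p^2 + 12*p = (p + 4)*(p^2 + 3*p) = p*(p + 4)*(p + 3)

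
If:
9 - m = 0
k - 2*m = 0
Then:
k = 18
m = 9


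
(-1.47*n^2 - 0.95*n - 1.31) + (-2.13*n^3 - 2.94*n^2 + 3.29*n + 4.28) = -2.13*n^3 - 4.41*n^2 + 2.34*n + 2.97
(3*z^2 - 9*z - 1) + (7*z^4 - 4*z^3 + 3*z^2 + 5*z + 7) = 7*z^4 - 4*z^3 + 6*z^2 - 4*z + 6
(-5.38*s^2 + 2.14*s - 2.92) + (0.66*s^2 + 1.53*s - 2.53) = -4.72*s^2 + 3.67*s - 5.45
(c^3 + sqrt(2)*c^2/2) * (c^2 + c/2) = c^5 + c^4/2 + sqrt(2)*c^4/2 + sqrt(2)*c^3/4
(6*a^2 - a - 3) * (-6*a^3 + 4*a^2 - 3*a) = -36*a^5 + 30*a^4 - 4*a^3 - 9*a^2 + 9*a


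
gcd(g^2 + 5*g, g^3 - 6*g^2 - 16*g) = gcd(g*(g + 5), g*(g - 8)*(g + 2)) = g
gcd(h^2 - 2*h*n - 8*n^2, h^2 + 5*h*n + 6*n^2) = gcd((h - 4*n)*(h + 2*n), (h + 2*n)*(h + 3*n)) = h + 2*n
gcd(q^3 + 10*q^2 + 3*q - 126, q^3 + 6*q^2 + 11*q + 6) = 1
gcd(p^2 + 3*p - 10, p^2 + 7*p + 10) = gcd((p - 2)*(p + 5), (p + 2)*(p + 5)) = p + 5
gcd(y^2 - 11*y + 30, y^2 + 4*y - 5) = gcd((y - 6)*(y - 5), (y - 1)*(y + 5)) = 1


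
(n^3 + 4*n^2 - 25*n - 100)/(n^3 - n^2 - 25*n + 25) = (n + 4)/(n - 1)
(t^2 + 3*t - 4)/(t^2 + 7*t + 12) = (t - 1)/(t + 3)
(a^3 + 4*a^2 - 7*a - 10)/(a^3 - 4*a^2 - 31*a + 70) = (a + 1)/(a - 7)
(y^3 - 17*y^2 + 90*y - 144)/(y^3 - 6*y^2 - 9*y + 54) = (y - 8)/(y + 3)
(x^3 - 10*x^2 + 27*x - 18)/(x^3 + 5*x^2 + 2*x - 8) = (x^2 - 9*x + 18)/(x^2 + 6*x + 8)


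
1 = 1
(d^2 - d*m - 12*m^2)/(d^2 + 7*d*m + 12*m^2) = (d - 4*m)/(d + 4*m)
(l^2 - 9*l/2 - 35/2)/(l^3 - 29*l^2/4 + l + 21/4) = 2*(2*l + 5)/(4*l^2 - l - 3)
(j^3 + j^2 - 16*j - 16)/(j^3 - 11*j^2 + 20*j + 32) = (j + 4)/(j - 8)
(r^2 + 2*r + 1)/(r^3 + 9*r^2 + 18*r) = (r^2 + 2*r + 1)/(r*(r^2 + 9*r + 18))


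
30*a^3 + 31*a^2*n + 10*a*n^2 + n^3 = (2*a + n)*(3*a + n)*(5*a + n)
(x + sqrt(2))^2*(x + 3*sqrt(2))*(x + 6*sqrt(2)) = x^4 + 11*sqrt(2)*x^3 + 74*x^2 + 90*sqrt(2)*x + 72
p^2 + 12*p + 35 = (p + 5)*(p + 7)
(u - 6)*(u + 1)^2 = u^3 - 4*u^2 - 11*u - 6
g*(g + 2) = g^2 + 2*g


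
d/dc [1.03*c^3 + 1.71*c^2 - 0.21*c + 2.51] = 3.09*c^2 + 3.42*c - 0.21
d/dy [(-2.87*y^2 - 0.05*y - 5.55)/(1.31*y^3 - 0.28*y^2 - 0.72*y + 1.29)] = (3.7597*y^4 + 0.131*y^3 + 23.8639*y^2 - 10.5126*y - 4.0605)/(1.7161*y^6 - 0.7336*y^5 - 1.808*y^4 + 3.783*y^3 - 0.204*y^2 - 1.8576*y + 1.6641)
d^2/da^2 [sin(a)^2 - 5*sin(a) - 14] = 5*sin(a) + 2*cos(2*a)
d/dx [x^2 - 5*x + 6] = 2*x - 5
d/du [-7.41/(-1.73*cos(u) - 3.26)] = 12.8193*sin(u)/(1.73*cos(u) + 3.26)^2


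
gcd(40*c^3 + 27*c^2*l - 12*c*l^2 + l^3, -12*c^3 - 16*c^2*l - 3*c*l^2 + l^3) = c + l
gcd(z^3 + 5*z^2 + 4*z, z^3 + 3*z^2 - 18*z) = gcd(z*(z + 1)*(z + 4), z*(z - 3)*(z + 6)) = z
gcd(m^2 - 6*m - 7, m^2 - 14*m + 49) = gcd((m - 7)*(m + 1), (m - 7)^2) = m - 7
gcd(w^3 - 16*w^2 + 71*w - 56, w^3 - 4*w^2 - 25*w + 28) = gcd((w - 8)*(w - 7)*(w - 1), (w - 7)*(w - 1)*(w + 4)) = w^2 - 8*w + 7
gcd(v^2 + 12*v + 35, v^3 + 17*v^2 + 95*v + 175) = v^2 + 12*v + 35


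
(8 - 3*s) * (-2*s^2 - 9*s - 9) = 6*s^3 + 11*s^2 - 45*s - 72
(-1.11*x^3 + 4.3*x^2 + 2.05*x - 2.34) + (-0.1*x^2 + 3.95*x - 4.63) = -1.11*x^3 + 4.2*x^2 + 6.0*x - 6.97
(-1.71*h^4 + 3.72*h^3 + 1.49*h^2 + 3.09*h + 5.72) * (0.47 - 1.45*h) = 2.4795*h^5 - 6.1977*h^4 - 0.4121*h^3 - 3.7802*h^2 - 6.8417*h + 2.6884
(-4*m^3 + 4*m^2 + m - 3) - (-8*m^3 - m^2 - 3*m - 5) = 4*m^3 + 5*m^2 + 4*m + 2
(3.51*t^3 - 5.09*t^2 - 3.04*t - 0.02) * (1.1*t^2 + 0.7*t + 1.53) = 3.861*t^5 - 3.142*t^4 - 1.5367*t^3 - 9.9377*t^2 - 4.6652*t - 0.0306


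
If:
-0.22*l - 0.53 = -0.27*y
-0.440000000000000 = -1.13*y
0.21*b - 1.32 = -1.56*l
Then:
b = 20.63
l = -1.93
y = 0.39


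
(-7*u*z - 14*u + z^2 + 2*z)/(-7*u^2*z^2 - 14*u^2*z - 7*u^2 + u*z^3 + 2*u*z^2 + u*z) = (z + 2)/(u*(z^2 + 2*z + 1))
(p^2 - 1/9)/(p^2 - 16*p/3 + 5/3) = (p + 1/3)/(p - 5)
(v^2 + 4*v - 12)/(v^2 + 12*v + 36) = (v - 2)/(v + 6)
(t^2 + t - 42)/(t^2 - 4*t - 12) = (t + 7)/(t + 2)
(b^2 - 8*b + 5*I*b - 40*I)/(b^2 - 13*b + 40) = (b + 5*I)/(b - 5)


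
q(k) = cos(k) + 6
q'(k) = -sin(k)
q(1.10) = 6.45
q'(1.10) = -0.89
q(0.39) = 6.92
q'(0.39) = -0.38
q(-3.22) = 5.00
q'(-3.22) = -0.08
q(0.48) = 6.89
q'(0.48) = -0.46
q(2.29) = 5.34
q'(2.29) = -0.75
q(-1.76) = 5.81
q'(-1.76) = 0.98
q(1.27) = 6.30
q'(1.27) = -0.96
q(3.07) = 5.00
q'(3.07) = -0.07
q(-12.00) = 6.84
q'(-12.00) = -0.54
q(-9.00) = 5.09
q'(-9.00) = 0.41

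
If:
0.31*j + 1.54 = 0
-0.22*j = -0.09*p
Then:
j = -4.97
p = -12.14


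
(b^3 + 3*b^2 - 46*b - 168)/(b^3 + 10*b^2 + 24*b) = (b - 7)/b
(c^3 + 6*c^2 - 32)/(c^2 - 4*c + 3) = (c^3 + 6*c^2 - 32)/(c^2 - 4*c + 3)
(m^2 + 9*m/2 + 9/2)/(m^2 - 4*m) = (2*m^2 + 9*m + 9)/(2*m*(m - 4))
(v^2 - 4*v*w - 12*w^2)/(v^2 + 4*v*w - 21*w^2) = (v^2 - 4*v*w - 12*w^2)/(v^2 + 4*v*w - 21*w^2)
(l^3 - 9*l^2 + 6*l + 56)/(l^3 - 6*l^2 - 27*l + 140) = (l + 2)/(l + 5)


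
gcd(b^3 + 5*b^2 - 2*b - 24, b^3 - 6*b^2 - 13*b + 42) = b^2 + b - 6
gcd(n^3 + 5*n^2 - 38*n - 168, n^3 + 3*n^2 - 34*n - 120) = n^2 - 2*n - 24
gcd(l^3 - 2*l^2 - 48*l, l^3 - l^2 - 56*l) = l^2 - 8*l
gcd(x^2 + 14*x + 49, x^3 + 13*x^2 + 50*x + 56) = x + 7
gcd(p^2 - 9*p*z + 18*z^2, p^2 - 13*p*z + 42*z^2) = -p + 6*z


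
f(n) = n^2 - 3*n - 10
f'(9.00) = 15.00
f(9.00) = 44.00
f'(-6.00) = -15.00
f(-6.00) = 44.00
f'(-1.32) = -5.64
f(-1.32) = -4.30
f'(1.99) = 0.98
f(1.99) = -12.01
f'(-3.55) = -10.10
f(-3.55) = 13.25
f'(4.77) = 6.54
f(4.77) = -1.56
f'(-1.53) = -6.06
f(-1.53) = -3.07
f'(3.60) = 4.20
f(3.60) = -7.84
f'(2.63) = 2.26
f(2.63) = -10.97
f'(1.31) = -0.38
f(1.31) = -12.21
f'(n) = 2*n - 3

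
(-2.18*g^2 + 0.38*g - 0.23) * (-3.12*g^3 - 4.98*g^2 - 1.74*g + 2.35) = 6.8016*g^5 + 9.6708*g^4 + 2.6184*g^3 - 4.6388*g^2 + 1.2932*g - 0.5405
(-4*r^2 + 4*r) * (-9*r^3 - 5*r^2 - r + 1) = 36*r^5 - 16*r^4 - 16*r^3 - 8*r^2 + 4*r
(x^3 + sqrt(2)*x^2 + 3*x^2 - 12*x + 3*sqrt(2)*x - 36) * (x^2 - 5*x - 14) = x^5 - 2*x^4 + sqrt(2)*x^4 - 41*x^3 - 2*sqrt(2)*x^3 - 29*sqrt(2)*x^2 - 18*x^2 - 42*sqrt(2)*x + 348*x + 504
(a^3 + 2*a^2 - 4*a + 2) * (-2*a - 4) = -2*a^4 - 8*a^3 + 12*a - 8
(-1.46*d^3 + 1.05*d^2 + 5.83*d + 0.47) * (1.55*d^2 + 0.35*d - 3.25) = -2.263*d^5 + 1.1165*d^4 + 14.149*d^3 - 0.6435*d^2 - 18.783*d - 1.5275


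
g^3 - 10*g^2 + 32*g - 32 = (g - 4)^2*(g - 2)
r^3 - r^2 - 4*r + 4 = (r - 2)*(r - 1)*(r + 2)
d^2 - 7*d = d*(d - 7)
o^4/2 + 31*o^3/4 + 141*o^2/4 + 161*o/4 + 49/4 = (o/2 + 1/2)*(o + 1/2)*(o + 7)^2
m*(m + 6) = m^2 + 6*m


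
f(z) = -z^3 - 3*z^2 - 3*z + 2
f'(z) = -3*z^2 - 6*z - 3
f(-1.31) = 3.03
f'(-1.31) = -0.29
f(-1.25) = 3.02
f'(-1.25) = -0.19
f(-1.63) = 3.25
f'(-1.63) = -1.19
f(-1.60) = 3.22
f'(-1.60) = -1.08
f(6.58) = -432.52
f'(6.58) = -172.37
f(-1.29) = 3.02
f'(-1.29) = -0.25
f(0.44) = 0.01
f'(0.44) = -6.22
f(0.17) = 1.40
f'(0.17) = -4.11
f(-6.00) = 128.00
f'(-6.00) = -75.00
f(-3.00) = 11.00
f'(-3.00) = -12.00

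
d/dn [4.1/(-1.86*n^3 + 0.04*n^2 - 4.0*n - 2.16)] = (22.878*n^2 - 0.328*n + 16.4)/(1.86*n^3 - 0.04*n^2 + 4.0*n + 2.16)^2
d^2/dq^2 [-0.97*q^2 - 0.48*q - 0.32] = -1.94000000000000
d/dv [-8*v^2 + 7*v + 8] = 7 - 16*v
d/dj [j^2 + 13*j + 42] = 2*j + 13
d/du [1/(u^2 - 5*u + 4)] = (5 - 2*u)/(u^2 - 5*u + 4)^2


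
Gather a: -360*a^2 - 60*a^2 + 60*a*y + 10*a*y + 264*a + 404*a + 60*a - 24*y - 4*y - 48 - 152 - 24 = -420*a^2 + a*(70*y + 728) - 28*y - 224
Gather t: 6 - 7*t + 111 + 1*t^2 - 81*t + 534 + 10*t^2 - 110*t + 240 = 11*t^2 - 198*t + 891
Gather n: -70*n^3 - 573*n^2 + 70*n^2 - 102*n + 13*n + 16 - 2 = -70*n^3 - 503*n^2 - 89*n + 14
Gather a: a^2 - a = a^2 - a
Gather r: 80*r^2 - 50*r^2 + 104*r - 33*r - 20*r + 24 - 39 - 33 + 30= 30*r^2 + 51*r - 18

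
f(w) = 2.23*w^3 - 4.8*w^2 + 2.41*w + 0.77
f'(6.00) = 185.65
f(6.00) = 324.11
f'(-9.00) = 630.70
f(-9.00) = -2035.39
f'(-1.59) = 34.59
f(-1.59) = -24.16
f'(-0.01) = 2.51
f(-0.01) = 0.75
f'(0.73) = -1.03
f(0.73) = 0.84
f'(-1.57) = 33.97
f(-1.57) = -23.48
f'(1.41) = 2.17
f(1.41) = 0.88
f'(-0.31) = 6.03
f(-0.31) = -0.50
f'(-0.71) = 12.60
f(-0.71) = -4.16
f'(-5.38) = 247.70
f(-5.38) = -498.39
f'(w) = 6.69*w^2 - 9.6*w + 2.41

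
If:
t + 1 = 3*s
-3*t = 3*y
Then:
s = 1/3 - y/3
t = -y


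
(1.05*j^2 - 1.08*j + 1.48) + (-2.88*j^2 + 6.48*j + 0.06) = -1.83*j^2 + 5.4*j + 1.54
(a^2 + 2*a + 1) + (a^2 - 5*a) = 2*a^2 - 3*a + 1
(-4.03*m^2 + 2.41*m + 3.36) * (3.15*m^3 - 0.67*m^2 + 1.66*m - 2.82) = -12.6945*m^5 + 10.2916*m^4 + 2.2795*m^3 + 13.114*m^2 - 1.2186*m - 9.4752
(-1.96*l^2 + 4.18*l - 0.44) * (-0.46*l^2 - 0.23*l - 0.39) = 0.9016*l^4 - 1.472*l^3 + 0.00540000000000004*l^2 - 1.529*l + 0.1716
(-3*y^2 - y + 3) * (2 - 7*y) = 21*y^3 + y^2 - 23*y + 6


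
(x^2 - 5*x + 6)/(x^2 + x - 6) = (x - 3)/(x + 3)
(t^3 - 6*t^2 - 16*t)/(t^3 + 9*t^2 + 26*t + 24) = t*(t - 8)/(t^2 + 7*t + 12)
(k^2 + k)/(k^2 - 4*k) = (k + 1)/(k - 4)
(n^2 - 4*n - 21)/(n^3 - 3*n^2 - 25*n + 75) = (n^2 - 4*n - 21)/(n^3 - 3*n^2 - 25*n + 75)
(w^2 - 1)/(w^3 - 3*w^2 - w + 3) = 1/(w - 3)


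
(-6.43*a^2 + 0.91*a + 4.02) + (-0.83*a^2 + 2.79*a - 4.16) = -7.26*a^2 + 3.7*a - 0.140000000000001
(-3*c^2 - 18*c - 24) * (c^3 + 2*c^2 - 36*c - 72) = -3*c^5 - 24*c^4 + 48*c^3 + 816*c^2 + 2160*c + 1728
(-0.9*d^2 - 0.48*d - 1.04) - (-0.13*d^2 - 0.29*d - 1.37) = -0.77*d^2 - 0.19*d + 0.33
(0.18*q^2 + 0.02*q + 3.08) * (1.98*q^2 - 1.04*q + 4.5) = 0.3564*q^4 - 0.1476*q^3 + 6.8876*q^2 - 3.1132*q + 13.86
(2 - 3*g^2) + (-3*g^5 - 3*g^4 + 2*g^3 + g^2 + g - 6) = -3*g^5 - 3*g^4 + 2*g^3 - 2*g^2 + g - 4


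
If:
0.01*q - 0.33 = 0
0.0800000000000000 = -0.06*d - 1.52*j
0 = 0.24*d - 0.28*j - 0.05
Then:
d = 0.14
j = -0.06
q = 33.00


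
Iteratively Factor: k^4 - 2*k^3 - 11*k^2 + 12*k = (k - 4)*(k^3 + 2*k^2 - 3*k) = (k - 4)*(k - 1)*(k^2 + 3*k) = k*(k - 4)*(k - 1)*(k + 3)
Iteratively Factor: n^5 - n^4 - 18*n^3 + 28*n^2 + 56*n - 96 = (n - 3)*(n^4 + 2*n^3 - 12*n^2 - 8*n + 32) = (n - 3)*(n + 4)*(n^3 - 2*n^2 - 4*n + 8) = (n - 3)*(n - 2)*(n + 4)*(n^2 - 4) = (n - 3)*(n - 2)^2*(n + 4)*(n + 2)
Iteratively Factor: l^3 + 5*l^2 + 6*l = (l)*(l^2 + 5*l + 6) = l*(l + 3)*(l + 2)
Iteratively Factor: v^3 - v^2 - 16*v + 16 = (v + 4)*(v^2 - 5*v + 4) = (v - 1)*(v + 4)*(v - 4)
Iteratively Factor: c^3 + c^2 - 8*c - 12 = (c + 2)*(c^2 - c - 6) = (c - 3)*(c + 2)*(c + 2)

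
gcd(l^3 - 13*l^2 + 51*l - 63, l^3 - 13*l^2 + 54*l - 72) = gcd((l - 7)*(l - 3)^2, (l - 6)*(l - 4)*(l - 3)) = l - 3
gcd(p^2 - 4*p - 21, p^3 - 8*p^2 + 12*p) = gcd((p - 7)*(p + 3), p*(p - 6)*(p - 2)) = 1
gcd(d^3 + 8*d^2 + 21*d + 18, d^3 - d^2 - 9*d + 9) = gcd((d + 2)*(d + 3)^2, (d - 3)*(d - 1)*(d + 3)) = d + 3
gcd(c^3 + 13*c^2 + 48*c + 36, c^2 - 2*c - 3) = c + 1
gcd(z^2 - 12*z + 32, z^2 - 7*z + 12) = z - 4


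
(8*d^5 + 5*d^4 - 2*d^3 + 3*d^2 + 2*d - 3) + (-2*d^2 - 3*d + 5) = 8*d^5 + 5*d^4 - 2*d^3 + d^2 - d + 2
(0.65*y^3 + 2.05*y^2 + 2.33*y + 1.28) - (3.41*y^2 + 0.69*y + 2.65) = 0.65*y^3 - 1.36*y^2 + 1.64*y - 1.37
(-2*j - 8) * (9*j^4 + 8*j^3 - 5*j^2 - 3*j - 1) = -18*j^5 - 88*j^4 - 54*j^3 + 46*j^2 + 26*j + 8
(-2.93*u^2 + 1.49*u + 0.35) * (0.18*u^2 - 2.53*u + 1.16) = -0.5274*u^4 + 7.6811*u^3 - 7.1055*u^2 + 0.8429*u + 0.406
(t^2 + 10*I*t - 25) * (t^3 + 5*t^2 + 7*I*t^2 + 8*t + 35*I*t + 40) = t^5 + 5*t^4 + 17*I*t^4 - 87*t^3 + 85*I*t^3 - 435*t^2 - 95*I*t^2 - 200*t - 475*I*t - 1000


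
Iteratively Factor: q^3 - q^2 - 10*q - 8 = (q - 4)*(q^2 + 3*q + 2) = (q - 4)*(q + 2)*(q + 1)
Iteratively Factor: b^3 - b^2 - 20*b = (b - 5)*(b^2 + 4*b) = b*(b - 5)*(b + 4)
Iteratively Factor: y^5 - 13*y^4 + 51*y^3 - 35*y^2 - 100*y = (y)*(y^4 - 13*y^3 + 51*y^2 - 35*y - 100) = y*(y - 5)*(y^3 - 8*y^2 + 11*y + 20) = y*(y - 5)*(y - 4)*(y^2 - 4*y - 5) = y*(y - 5)^2*(y - 4)*(y + 1)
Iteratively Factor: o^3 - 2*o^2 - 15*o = (o - 5)*(o^2 + 3*o) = (o - 5)*(o + 3)*(o)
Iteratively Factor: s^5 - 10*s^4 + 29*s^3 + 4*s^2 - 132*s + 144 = (s + 2)*(s^4 - 12*s^3 + 53*s^2 - 102*s + 72) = (s - 2)*(s + 2)*(s^3 - 10*s^2 + 33*s - 36) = (s - 4)*(s - 2)*(s + 2)*(s^2 - 6*s + 9) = (s - 4)*(s - 3)*(s - 2)*(s + 2)*(s - 3)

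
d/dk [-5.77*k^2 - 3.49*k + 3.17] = -11.54*k - 3.49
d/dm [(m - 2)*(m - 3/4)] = 2*m - 11/4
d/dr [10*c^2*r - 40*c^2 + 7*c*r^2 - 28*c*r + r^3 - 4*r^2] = 10*c^2 + 14*c*r - 28*c + 3*r^2 - 8*r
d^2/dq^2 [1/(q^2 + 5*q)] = 2*(-q*(q + 5) + (2*q + 5)^2)/(q^3*(q + 5)^3)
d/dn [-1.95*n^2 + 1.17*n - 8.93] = 1.17 - 3.9*n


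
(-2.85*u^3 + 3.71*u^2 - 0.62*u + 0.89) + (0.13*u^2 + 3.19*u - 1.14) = -2.85*u^3 + 3.84*u^2 + 2.57*u - 0.25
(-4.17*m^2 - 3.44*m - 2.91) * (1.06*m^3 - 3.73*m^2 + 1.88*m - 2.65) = -4.4202*m^5 + 11.9077*m^4 + 1.907*m^3 + 15.4376*m^2 + 3.6452*m + 7.7115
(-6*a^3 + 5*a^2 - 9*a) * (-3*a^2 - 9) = 18*a^5 - 15*a^4 + 81*a^3 - 45*a^2 + 81*a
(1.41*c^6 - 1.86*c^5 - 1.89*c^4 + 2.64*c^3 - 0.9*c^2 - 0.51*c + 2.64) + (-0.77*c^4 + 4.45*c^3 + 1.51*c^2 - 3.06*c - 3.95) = 1.41*c^6 - 1.86*c^5 - 2.66*c^4 + 7.09*c^3 + 0.61*c^2 - 3.57*c - 1.31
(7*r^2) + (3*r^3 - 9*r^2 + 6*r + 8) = 3*r^3 - 2*r^2 + 6*r + 8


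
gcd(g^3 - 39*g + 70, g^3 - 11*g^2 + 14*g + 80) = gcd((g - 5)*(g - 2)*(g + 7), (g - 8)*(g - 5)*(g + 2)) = g - 5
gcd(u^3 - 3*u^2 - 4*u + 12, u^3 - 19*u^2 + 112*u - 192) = u - 3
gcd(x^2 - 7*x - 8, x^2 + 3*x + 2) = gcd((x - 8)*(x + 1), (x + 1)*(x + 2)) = x + 1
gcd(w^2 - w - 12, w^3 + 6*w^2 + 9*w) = w + 3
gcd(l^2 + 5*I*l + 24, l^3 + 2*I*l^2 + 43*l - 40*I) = l + 8*I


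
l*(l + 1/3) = l^2 + l/3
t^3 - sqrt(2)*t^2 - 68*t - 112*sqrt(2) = (t - 7*sqrt(2))*(t + 2*sqrt(2))*(t + 4*sqrt(2))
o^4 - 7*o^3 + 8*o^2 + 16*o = o*(o - 4)^2*(o + 1)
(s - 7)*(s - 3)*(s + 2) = s^3 - 8*s^2 + s + 42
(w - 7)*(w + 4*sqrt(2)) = w^2 - 7*w + 4*sqrt(2)*w - 28*sqrt(2)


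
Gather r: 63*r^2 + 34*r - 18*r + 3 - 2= 63*r^2 + 16*r + 1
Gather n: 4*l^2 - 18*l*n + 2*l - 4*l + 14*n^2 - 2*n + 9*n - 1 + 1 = 4*l^2 - 2*l + 14*n^2 + n*(7 - 18*l)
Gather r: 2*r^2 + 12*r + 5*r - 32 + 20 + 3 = 2*r^2 + 17*r - 9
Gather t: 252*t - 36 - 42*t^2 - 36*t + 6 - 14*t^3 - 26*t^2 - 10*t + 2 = -14*t^3 - 68*t^2 + 206*t - 28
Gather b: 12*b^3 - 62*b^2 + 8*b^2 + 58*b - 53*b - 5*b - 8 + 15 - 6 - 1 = 12*b^3 - 54*b^2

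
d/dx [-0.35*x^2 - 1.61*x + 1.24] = -0.7*x - 1.61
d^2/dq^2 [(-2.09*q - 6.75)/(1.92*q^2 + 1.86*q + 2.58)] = (-(2.09*q + 6.75)*(3.84*q + 1.86)*(7.68*q + 3.72) + (24.0768*q + 33.6948)*(1.92*q^2 + 1.86*q + 2.58))/(1.92*q^2 + 1.86*q + 2.58)^3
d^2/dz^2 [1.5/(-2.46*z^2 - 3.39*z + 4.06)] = (18.1548*z^2 + 25.0182*z - 1.5*(4.92*z + 3.39)*(9.84*z + 6.78) - 29.9628)/(2.46*z^2 + 3.39*z - 4.06)^3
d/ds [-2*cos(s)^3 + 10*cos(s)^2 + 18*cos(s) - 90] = 2*(3*cos(s)^2 - 10*cos(s) - 9)*sin(s)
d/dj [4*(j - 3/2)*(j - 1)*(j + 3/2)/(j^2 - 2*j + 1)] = (4*j^2 - 8*j + 9)/(j^2 - 2*j + 1)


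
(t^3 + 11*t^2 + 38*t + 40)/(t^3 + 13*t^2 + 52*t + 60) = (t + 4)/(t + 6)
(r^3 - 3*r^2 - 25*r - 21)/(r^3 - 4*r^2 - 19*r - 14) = (r + 3)/(r + 2)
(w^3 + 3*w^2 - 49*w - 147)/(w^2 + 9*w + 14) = (w^2 - 4*w - 21)/(w + 2)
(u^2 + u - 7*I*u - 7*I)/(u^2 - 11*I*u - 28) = (u + 1)/(u - 4*I)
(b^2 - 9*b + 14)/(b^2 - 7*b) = (b - 2)/b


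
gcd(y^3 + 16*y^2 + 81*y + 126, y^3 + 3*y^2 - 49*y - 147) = y^2 + 10*y + 21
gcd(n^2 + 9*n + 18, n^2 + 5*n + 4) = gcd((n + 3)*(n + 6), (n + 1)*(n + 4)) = 1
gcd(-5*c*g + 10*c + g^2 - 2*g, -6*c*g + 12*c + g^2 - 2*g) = g - 2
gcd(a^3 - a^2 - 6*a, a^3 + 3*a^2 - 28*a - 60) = a + 2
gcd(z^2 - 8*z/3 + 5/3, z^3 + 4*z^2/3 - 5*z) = z - 5/3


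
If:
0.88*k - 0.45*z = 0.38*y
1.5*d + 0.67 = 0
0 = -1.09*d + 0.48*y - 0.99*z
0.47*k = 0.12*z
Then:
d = -0.45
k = 0.10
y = -0.23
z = 0.38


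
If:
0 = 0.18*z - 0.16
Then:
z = 0.89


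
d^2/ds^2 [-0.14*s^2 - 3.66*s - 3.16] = -0.280000000000000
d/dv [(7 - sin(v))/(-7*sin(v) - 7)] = 8*cos(v)/(7*(sin(v) + 1)^2)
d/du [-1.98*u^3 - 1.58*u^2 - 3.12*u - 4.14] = -5.94*u^2 - 3.16*u - 3.12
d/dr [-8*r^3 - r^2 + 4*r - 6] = -24*r^2 - 2*r + 4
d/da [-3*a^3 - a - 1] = -9*a^2 - 1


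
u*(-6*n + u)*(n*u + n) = -6*n^2*u^2 - 6*n^2*u + n*u^3 + n*u^2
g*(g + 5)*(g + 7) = g^3 + 12*g^2 + 35*g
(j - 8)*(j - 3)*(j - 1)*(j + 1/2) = j^4 - 23*j^3/2 + 29*j^2 - 13*j/2 - 12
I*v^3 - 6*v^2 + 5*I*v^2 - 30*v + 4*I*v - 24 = (v + 4)*(v + 6*I)*(I*v + I)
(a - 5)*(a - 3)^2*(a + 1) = a^4 - 10*a^3 + 28*a^2 - 6*a - 45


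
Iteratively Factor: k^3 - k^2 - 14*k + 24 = (k - 3)*(k^2 + 2*k - 8) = (k - 3)*(k - 2)*(k + 4)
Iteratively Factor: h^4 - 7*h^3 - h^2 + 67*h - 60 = (h - 5)*(h^3 - 2*h^2 - 11*h + 12) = (h - 5)*(h - 1)*(h^2 - h - 12) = (h - 5)*(h - 1)*(h + 3)*(h - 4)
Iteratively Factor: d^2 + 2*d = (d + 2)*(d)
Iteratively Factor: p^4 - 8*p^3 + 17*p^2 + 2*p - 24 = (p - 4)*(p^3 - 4*p^2 + p + 6) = (p - 4)*(p + 1)*(p^2 - 5*p + 6) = (p - 4)*(p - 3)*(p + 1)*(p - 2)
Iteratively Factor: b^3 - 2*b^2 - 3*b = (b)*(b^2 - 2*b - 3) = b*(b + 1)*(b - 3)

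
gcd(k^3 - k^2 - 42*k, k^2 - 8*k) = k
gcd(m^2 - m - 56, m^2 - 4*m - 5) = 1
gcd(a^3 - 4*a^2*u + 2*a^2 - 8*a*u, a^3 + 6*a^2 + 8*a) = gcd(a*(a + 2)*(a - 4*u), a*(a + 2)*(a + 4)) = a^2 + 2*a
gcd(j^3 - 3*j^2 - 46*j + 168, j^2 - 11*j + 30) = j - 6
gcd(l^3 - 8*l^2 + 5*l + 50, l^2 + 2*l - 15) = 1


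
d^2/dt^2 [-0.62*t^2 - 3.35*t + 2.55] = -1.24000000000000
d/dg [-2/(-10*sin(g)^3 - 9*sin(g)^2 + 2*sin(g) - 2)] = 4*(-15*sin(g)^2 - 9*sin(g) + 1)*cos(g)/(10*sin(g)^3 + 9*sin(g)^2 - 2*sin(g) + 2)^2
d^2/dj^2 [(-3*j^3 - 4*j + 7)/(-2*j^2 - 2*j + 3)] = 46*(2*j^3 - 6*j^2 + 3*j - 2)/(8*j^6 + 24*j^5 - 12*j^4 - 64*j^3 + 18*j^2 + 54*j - 27)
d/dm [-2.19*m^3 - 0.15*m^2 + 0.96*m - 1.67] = -6.57*m^2 - 0.3*m + 0.96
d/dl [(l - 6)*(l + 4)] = 2*l - 2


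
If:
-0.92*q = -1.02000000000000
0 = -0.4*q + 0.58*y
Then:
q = 1.11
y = 0.76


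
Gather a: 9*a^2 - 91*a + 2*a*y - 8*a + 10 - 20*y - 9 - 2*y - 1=9*a^2 + a*(2*y - 99) - 22*y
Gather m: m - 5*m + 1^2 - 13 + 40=28 - 4*m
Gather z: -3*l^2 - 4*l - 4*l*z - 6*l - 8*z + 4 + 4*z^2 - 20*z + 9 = -3*l^2 - 10*l + 4*z^2 + z*(-4*l - 28) + 13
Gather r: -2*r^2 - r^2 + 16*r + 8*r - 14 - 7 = -3*r^2 + 24*r - 21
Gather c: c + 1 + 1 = c + 2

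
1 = 1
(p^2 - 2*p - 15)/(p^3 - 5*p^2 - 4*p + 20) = (p + 3)/(p^2 - 4)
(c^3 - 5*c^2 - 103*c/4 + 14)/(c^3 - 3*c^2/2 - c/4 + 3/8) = 2*(2*c^2 - 9*c - 56)/(4*c^2 - 4*c - 3)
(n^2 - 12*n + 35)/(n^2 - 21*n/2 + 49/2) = 2*(n - 5)/(2*n - 7)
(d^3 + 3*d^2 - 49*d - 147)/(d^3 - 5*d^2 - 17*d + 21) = (d + 7)/(d - 1)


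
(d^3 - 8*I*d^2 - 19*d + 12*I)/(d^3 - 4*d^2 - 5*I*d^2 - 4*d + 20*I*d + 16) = (d - 3*I)/(d - 4)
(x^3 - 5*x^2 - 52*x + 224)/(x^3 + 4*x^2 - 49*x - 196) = (x^2 - 12*x + 32)/(x^2 - 3*x - 28)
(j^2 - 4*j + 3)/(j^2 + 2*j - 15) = (j - 1)/(j + 5)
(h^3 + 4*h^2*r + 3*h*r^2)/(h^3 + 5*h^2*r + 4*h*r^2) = (h + 3*r)/(h + 4*r)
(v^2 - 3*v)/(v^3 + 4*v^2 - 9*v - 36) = v/(v^2 + 7*v + 12)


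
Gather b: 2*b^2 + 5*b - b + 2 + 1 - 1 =2*b^2 + 4*b + 2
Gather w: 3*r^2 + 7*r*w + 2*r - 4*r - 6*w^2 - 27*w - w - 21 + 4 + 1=3*r^2 - 2*r - 6*w^2 + w*(7*r - 28) - 16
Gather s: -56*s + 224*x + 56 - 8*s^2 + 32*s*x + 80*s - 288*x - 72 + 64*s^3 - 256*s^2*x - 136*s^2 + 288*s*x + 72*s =64*s^3 + s^2*(-256*x - 144) + s*(320*x + 96) - 64*x - 16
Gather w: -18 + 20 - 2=0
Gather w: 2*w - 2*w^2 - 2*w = -2*w^2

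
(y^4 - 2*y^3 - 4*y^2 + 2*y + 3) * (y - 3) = y^5 - 5*y^4 + 2*y^3 + 14*y^2 - 3*y - 9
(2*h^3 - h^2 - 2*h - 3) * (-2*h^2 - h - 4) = -4*h^5 - 3*h^3 + 12*h^2 + 11*h + 12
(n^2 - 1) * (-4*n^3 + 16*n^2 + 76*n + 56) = -4*n^5 + 16*n^4 + 80*n^3 + 40*n^2 - 76*n - 56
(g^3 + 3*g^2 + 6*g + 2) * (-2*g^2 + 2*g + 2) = -2*g^5 - 4*g^4 - 4*g^3 + 14*g^2 + 16*g + 4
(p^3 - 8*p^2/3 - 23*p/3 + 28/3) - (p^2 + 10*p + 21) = p^3 - 11*p^2/3 - 53*p/3 - 35/3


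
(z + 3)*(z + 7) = z^2 + 10*z + 21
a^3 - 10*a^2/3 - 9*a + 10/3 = (a - 5)*(a - 1/3)*(a + 2)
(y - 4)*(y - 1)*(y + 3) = y^3 - 2*y^2 - 11*y + 12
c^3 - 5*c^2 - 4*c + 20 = (c - 5)*(c - 2)*(c + 2)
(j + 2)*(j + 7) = j^2 + 9*j + 14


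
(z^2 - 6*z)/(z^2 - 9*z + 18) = z/(z - 3)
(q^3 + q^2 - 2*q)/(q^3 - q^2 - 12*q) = (-q^2 - q + 2)/(-q^2 + q + 12)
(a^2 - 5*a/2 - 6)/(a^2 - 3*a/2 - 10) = (2*a + 3)/(2*a + 5)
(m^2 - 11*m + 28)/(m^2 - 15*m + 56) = (m - 4)/(m - 8)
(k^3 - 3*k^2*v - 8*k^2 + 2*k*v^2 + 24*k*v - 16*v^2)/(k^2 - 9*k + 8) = (k^2 - 3*k*v + 2*v^2)/(k - 1)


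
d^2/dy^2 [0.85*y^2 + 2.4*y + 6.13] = 1.70000000000000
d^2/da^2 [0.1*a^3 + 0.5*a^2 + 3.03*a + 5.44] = 0.6*a + 1.0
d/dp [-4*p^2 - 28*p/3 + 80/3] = -8*p - 28/3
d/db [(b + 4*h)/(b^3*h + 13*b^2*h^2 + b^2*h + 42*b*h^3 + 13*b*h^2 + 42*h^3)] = (b^3 + 13*b^2*h + b^2 + 42*b*h^2 + 13*b*h + 42*h^2 - (b + 4*h)*(3*b^2 + 26*b*h + 2*b + 42*h^2 + 13*h))/(h*(b^3 + 13*b^2*h + b^2 + 42*b*h^2 + 13*b*h + 42*h^2)^2)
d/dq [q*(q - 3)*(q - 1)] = 3*q^2 - 8*q + 3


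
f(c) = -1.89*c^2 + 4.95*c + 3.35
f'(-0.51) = 6.88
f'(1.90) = -2.23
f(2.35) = 4.54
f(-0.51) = 0.33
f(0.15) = 4.05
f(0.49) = 5.32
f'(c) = 4.95 - 3.78*c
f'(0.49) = 3.10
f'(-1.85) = 11.94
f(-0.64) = -0.59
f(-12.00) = -328.21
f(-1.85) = -12.28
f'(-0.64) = 7.37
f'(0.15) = 4.38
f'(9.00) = -29.07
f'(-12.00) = 50.31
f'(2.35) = -3.93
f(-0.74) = -1.35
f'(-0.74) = 7.75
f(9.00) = -105.19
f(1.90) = 5.93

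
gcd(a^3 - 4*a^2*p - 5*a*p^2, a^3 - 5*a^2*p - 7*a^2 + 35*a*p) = -a^2 + 5*a*p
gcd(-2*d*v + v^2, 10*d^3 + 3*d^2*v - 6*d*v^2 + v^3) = -2*d + v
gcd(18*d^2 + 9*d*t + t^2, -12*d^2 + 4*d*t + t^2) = 6*d + t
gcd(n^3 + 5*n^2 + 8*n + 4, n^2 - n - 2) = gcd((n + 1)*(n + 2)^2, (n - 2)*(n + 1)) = n + 1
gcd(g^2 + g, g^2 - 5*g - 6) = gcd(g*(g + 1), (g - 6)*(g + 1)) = g + 1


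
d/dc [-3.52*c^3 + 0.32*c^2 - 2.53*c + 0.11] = -10.56*c^2 + 0.64*c - 2.53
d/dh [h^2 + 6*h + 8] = 2*h + 6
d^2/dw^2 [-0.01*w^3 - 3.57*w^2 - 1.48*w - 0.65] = -0.06*w - 7.14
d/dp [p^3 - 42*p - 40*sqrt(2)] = 3*p^2 - 42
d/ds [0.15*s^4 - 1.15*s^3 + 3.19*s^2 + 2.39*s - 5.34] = 0.6*s^3 - 3.45*s^2 + 6.38*s + 2.39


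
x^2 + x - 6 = (x - 2)*(x + 3)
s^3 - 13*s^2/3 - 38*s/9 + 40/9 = (s - 5)*(s - 2/3)*(s + 4/3)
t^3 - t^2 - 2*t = t*(t - 2)*(t + 1)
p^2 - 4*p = p*(p - 4)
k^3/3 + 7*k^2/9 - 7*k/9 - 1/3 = (k/3 + 1)*(k - 1)*(k + 1/3)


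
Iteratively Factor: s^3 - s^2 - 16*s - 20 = (s + 2)*(s^2 - 3*s - 10) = (s + 2)^2*(s - 5)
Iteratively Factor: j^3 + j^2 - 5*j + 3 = (j - 1)*(j^2 + 2*j - 3) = (j - 1)^2*(j + 3)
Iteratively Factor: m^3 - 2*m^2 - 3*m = (m - 3)*(m^2 + m) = m*(m - 3)*(m + 1)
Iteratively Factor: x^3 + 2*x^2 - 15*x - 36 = (x + 3)*(x^2 - x - 12) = (x - 4)*(x + 3)*(x + 3)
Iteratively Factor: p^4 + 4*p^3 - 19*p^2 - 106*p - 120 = (p + 4)*(p^3 - 19*p - 30) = (p + 2)*(p + 4)*(p^2 - 2*p - 15) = (p + 2)*(p + 3)*(p + 4)*(p - 5)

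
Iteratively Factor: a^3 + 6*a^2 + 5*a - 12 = (a + 4)*(a^2 + 2*a - 3) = (a + 3)*(a + 4)*(a - 1)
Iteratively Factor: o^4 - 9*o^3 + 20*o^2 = (o)*(o^3 - 9*o^2 + 20*o) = o*(o - 5)*(o^2 - 4*o) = o*(o - 5)*(o - 4)*(o)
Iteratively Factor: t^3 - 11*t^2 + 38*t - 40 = (t - 2)*(t^2 - 9*t + 20) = (t - 4)*(t - 2)*(t - 5)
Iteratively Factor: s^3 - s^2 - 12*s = (s)*(s^2 - s - 12) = s*(s + 3)*(s - 4)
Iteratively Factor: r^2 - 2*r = (r - 2)*(r)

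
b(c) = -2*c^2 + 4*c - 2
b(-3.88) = -47.63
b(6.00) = -50.00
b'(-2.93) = 15.72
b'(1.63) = -2.52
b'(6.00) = -20.00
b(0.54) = -0.42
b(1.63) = -0.79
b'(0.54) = 1.84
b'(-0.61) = 6.44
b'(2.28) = -5.12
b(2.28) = -3.28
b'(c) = 4 - 4*c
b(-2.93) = -30.89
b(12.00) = -242.00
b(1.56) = -0.63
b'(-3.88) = 19.52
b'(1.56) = -2.24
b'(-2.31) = 13.24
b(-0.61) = -5.18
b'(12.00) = -44.00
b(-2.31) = -21.91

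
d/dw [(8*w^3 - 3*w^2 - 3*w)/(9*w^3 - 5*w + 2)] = (27*w^4 - 26*w^3 + 63*w^2 - 12*w - 6)/(81*w^6 - 90*w^4 + 36*w^3 + 25*w^2 - 20*w + 4)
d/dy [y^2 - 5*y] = 2*y - 5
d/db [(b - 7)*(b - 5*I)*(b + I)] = 3*b^2 + b*(-14 - 8*I) + 5 + 28*I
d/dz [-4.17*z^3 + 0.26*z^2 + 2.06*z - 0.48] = -12.51*z^2 + 0.52*z + 2.06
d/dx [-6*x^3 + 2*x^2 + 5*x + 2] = -18*x^2 + 4*x + 5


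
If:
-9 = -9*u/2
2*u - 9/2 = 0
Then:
No Solution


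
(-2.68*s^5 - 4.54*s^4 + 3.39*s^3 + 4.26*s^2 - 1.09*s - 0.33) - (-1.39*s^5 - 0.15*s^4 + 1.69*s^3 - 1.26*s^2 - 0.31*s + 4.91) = -1.29*s^5 - 4.39*s^4 + 1.7*s^3 + 5.52*s^2 - 0.78*s - 5.24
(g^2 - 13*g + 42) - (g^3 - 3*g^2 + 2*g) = -g^3 + 4*g^2 - 15*g + 42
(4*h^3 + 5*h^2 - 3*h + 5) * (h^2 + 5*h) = 4*h^5 + 25*h^4 + 22*h^3 - 10*h^2 + 25*h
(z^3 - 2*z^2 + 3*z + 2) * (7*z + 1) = 7*z^4 - 13*z^3 + 19*z^2 + 17*z + 2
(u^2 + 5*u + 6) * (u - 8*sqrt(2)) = u^3 - 8*sqrt(2)*u^2 + 5*u^2 - 40*sqrt(2)*u + 6*u - 48*sqrt(2)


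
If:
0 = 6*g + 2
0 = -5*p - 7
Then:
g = -1/3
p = -7/5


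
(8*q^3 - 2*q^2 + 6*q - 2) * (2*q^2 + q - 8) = 16*q^5 + 4*q^4 - 54*q^3 + 18*q^2 - 50*q + 16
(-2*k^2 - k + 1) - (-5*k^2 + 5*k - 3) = 3*k^2 - 6*k + 4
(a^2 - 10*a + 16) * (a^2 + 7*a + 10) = a^4 - 3*a^3 - 44*a^2 + 12*a + 160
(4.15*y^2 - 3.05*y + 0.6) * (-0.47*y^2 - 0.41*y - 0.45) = -1.9505*y^4 - 0.268*y^3 - 0.899*y^2 + 1.1265*y - 0.27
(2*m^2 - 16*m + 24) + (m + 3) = 2*m^2 - 15*m + 27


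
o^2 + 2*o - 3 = (o - 1)*(o + 3)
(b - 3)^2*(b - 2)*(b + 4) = b^4 - 4*b^3 - 11*b^2 + 66*b - 72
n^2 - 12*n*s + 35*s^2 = (n - 7*s)*(n - 5*s)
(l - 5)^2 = l^2 - 10*l + 25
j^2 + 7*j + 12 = (j + 3)*(j + 4)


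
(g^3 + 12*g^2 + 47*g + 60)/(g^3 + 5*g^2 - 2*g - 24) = (g + 5)/(g - 2)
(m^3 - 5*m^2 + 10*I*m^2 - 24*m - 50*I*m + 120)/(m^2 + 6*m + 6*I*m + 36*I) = (m^2 + m*(-5 + 4*I) - 20*I)/(m + 6)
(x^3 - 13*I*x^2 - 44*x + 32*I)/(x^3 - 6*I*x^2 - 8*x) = (x^2 - 9*I*x - 8)/(x*(x - 2*I))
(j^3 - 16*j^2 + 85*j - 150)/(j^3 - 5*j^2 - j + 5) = (j^2 - 11*j + 30)/(j^2 - 1)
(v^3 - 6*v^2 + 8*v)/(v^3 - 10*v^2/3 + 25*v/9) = 9*(v^2 - 6*v + 8)/(9*v^2 - 30*v + 25)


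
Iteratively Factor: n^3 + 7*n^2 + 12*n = (n)*(n^2 + 7*n + 12) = n*(n + 3)*(n + 4)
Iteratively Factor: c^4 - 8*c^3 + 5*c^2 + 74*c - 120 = (c - 2)*(c^3 - 6*c^2 - 7*c + 60) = (c - 5)*(c - 2)*(c^2 - c - 12) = (c - 5)*(c - 2)*(c + 3)*(c - 4)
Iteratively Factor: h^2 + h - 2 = (h - 1)*(h + 2)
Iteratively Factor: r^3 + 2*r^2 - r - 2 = (r + 1)*(r^2 + r - 2) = (r + 1)*(r + 2)*(r - 1)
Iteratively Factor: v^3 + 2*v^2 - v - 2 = (v + 2)*(v^2 - 1) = (v + 1)*(v + 2)*(v - 1)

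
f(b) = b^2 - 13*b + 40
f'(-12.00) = -37.00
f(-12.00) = 340.00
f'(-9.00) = -31.00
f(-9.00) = 238.00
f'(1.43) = -10.14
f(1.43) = 23.45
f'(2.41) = -8.18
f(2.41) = 14.48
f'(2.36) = -8.28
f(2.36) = 14.89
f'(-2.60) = -18.20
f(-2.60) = 80.56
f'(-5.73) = -24.46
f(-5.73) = 147.32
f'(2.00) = -9.00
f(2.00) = 18.00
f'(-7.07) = -27.14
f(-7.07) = 181.89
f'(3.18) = -6.64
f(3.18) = 8.77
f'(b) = 2*b - 13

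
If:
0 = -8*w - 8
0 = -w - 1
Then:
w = -1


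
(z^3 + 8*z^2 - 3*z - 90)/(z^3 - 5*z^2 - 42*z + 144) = (z + 5)/(z - 8)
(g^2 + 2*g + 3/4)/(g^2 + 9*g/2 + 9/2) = (g + 1/2)/(g + 3)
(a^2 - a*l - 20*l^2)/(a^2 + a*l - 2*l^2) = (a^2 - a*l - 20*l^2)/(a^2 + a*l - 2*l^2)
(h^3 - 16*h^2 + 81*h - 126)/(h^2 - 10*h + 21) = h - 6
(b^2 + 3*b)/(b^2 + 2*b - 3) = b/(b - 1)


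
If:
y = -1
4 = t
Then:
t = 4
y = -1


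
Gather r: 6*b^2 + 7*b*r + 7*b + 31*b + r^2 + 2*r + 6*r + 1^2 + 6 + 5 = 6*b^2 + 38*b + r^2 + r*(7*b + 8) + 12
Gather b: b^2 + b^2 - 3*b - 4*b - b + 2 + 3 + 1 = 2*b^2 - 8*b + 6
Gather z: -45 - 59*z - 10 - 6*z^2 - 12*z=-6*z^2 - 71*z - 55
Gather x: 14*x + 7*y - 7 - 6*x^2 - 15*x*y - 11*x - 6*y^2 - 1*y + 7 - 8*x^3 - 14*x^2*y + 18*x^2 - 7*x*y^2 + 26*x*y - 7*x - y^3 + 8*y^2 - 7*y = -8*x^3 + x^2*(12 - 14*y) + x*(-7*y^2 + 11*y - 4) - y^3 + 2*y^2 - y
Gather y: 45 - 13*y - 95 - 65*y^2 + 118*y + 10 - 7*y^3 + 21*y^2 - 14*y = -7*y^3 - 44*y^2 + 91*y - 40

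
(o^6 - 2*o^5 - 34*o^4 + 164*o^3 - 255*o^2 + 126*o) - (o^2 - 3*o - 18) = o^6 - 2*o^5 - 34*o^4 + 164*o^3 - 256*o^2 + 129*o + 18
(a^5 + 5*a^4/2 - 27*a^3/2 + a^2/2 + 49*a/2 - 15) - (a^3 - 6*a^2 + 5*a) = a^5 + 5*a^4/2 - 29*a^3/2 + 13*a^2/2 + 39*a/2 - 15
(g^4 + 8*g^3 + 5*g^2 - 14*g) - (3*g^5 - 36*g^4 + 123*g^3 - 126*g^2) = -3*g^5 + 37*g^4 - 115*g^3 + 131*g^2 - 14*g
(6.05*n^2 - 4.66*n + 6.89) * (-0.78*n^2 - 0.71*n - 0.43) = -4.719*n^4 - 0.660699999999999*n^3 - 4.6671*n^2 - 2.8881*n - 2.9627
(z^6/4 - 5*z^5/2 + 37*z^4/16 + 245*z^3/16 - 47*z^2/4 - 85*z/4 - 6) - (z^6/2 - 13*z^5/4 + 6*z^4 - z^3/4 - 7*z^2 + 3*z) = -z^6/4 + 3*z^5/4 - 59*z^4/16 + 249*z^3/16 - 19*z^2/4 - 97*z/4 - 6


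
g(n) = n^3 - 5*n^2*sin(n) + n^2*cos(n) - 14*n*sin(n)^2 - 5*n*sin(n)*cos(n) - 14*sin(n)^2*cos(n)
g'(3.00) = 54.03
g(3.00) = 13.27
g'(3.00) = 54.03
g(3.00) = 13.27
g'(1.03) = -28.57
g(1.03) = -21.08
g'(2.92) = 52.21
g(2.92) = 9.02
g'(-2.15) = 24.73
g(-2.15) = 38.25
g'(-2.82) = 100.12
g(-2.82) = -7.90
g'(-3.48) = 82.86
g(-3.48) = -72.29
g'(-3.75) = 66.30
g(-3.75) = -92.35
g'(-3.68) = 70.19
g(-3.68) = -87.58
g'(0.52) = -24.14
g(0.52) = -6.21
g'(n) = -n^2*sin(n) - 5*n^2*cos(n) + 3*n^2 + 5*n*sin(n)^2 - 28*n*sin(n)*cos(n) - 10*n*sin(n) - 5*n*cos(n)^2 + 2*n*cos(n) + 14*sin(n)^3 - 14*sin(n)^2 - 28*sin(n)*cos(n)^2 - 5*sin(n)*cos(n)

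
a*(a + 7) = a^2 + 7*a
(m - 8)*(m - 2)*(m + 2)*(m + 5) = m^4 - 3*m^3 - 44*m^2 + 12*m + 160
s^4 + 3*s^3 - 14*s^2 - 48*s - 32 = (s - 4)*(s + 1)*(s + 2)*(s + 4)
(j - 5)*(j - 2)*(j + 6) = j^3 - j^2 - 32*j + 60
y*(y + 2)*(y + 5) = y^3 + 7*y^2 + 10*y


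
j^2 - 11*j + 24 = (j - 8)*(j - 3)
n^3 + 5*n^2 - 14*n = n*(n - 2)*(n + 7)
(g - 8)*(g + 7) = g^2 - g - 56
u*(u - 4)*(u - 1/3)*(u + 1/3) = u^4 - 4*u^3 - u^2/9 + 4*u/9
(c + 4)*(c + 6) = c^2 + 10*c + 24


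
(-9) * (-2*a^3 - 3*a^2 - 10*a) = 18*a^3 + 27*a^2 + 90*a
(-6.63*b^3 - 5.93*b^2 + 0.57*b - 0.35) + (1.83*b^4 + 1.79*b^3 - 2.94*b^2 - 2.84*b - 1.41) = 1.83*b^4 - 4.84*b^3 - 8.87*b^2 - 2.27*b - 1.76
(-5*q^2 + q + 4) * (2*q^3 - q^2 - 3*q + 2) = -10*q^5 + 7*q^4 + 22*q^3 - 17*q^2 - 10*q + 8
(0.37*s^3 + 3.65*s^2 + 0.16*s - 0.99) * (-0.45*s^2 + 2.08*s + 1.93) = -0.1665*s^5 - 0.8729*s^4 + 8.2341*s^3 + 7.8228*s^2 - 1.7504*s - 1.9107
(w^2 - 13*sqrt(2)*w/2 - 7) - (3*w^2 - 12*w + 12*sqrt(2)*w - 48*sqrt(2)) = -2*w^2 - 37*sqrt(2)*w/2 + 12*w - 7 + 48*sqrt(2)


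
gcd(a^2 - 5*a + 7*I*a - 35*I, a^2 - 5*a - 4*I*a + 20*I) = a - 5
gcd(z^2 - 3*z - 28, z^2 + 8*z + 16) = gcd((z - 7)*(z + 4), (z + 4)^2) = z + 4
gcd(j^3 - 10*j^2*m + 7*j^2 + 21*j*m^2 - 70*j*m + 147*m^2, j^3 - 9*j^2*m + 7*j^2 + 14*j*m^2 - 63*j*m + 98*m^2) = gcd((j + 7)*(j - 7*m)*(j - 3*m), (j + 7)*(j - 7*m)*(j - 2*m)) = j^2 - 7*j*m + 7*j - 49*m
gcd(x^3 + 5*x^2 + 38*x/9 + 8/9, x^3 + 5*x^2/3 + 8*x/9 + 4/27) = x^2 + x + 2/9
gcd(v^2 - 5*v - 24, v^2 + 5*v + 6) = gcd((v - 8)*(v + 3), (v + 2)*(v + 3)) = v + 3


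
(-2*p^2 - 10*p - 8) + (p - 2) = -2*p^2 - 9*p - 10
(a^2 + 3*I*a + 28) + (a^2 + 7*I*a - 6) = 2*a^2 + 10*I*a + 22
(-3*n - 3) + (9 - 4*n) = 6 - 7*n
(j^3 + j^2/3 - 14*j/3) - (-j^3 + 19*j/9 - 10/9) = 2*j^3 + j^2/3 - 61*j/9 + 10/9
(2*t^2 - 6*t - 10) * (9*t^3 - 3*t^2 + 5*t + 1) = 18*t^5 - 60*t^4 - 62*t^3 + 2*t^2 - 56*t - 10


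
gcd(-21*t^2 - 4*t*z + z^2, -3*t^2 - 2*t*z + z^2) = 1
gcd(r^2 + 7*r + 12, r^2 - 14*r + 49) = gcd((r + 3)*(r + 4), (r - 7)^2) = 1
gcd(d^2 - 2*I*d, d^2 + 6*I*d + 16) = d - 2*I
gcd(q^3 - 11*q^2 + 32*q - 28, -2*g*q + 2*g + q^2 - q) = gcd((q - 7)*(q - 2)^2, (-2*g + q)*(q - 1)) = 1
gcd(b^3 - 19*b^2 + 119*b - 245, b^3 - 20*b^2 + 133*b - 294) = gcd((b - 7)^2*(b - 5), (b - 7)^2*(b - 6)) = b^2 - 14*b + 49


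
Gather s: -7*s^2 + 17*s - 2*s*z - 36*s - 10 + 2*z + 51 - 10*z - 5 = -7*s^2 + s*(-2*z - 19) - 8*z + 36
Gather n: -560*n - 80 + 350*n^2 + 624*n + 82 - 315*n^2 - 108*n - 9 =35*n^2 - 44*n - 7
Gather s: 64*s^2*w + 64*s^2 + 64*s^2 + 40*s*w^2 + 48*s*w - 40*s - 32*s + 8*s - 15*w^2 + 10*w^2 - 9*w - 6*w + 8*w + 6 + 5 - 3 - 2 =s^2*(64*w + 128) + s*(40*w^2 + 48*w - 64) - 5*w^2 - 7*w + 6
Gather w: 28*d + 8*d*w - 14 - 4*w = 28*d + w*(8*d - 4) - 14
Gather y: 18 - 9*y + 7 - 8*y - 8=17 - 17*y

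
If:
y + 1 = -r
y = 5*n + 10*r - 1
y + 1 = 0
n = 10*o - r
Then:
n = 0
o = 0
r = 0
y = -1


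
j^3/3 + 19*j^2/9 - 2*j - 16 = (j/3 + 1)*(j - 8/3)*(j + 6)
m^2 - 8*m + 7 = (m - 7)*(m - 1)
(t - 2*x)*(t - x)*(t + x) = t^3 - 2*t^2*x - t*x^2 + 2*x^3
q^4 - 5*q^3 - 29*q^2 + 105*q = q*(q - 7)*(q - 3)*(q + 5)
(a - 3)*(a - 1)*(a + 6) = a^3 + 2*a^2 - 21*a + 18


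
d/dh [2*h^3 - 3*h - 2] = 6*h^2 - 3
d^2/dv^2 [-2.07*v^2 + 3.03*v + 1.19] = -4.14000000000000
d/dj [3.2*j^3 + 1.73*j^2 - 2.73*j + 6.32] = 9.6*j^2 + 3.46*j - 2.73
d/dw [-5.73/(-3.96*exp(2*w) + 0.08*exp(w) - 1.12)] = (0.4584 - 45.3816*exp(w))*exp(w)/(3.96*exp(2*w) - 0.08*exp(w) + 1.12)^2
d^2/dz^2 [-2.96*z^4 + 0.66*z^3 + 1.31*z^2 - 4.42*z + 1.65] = -35.52*z^2 + 3.96*z + 2.62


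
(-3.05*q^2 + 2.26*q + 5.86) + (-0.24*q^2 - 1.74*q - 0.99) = -3.29*q^2 + 0.52*q + 4.87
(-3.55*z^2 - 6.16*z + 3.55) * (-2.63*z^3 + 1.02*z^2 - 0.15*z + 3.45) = 9.3365*z^5 + 12.5798*z^4 - 15.0872*z^3 - 7.7025*z^2 - 21.7845*z + 12.2475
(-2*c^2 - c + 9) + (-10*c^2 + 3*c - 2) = -12*c^2 + 2*c + 7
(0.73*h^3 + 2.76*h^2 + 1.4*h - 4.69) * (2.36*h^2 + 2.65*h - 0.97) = 1.7228*h^5 + 8.4481*h^4 + 9.9099*h^3 - 10.0356*h^2 - 13.7865*h + 4.5493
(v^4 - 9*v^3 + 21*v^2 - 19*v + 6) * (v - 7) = v^5 - 16*v^4 + 84*v^3 - 166*v^2 + 139*v - 42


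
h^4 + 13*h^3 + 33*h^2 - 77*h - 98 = (h - 2)*(h + 1)*(h + 7)^2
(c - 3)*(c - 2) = c^2 - 5*c + 6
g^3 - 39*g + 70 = (g - 5)*(g - 2)*(g + 7)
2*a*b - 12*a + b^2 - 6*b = (2*a + b)*(b - 6)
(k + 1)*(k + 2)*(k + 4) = k^3 + 7*k^2 + 14*k + 8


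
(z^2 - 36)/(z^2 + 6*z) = (z - 6)/z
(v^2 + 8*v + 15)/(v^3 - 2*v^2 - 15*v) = (v + 5)/(v*(v - 5))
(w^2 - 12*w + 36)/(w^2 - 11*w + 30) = (w - 6)/(w - 5)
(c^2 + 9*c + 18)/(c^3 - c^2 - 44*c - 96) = (c + 6)/(c^2 - 4*c - 32)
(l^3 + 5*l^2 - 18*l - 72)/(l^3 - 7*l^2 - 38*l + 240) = (l^2 - l - 12)/(l^2 - 13*l + 40)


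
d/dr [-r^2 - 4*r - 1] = -2*r - 4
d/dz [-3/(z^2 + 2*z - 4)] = 6*(z + 1)/(z^2 + 2*z - 4)^2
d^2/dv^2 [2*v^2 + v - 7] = 4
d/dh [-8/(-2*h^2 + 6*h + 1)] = 16*(3 - 2*h)/(-2*h^2 + 6*h + 1)^2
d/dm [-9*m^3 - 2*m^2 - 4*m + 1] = -27*m^2 - 4*m - 4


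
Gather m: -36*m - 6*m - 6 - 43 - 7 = -42*m - 56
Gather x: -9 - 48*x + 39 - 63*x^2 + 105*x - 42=-63*x^2 + 57*x - 12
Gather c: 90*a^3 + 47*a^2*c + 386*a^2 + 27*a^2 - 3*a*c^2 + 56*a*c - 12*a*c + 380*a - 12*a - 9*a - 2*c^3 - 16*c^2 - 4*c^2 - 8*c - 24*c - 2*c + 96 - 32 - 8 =90*a^3 + 413*a^2 + 359*a - 2*c^3 + c^2*(-3*a - 20) + c*(47*a^2 + 44*a - 34) + 56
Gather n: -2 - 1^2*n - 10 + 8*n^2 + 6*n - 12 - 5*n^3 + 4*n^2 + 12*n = -5*n^3 + 12*n^2 + 17*n - 24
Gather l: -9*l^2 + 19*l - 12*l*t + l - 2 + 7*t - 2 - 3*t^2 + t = -9*l^2 + l*(20 - 12*t) - 3*t^2 + 8*t - 4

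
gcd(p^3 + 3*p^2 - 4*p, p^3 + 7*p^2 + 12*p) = p^2 + 4*p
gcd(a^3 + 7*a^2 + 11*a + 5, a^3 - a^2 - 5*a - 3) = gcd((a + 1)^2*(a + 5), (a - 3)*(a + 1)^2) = a^2 + 2*a + 1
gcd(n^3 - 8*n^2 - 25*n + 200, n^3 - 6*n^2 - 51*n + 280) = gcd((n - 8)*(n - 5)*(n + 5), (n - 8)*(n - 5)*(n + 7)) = n^2 - 13*n + 40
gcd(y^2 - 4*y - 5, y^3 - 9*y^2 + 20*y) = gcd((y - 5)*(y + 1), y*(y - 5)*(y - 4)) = y - 5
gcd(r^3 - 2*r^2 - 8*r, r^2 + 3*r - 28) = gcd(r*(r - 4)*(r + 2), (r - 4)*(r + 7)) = r - 4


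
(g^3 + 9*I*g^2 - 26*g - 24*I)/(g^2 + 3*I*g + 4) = (g^2 + 5*I*g - 6)/(g - I)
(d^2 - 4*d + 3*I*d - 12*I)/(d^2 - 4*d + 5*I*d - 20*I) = (d + 3*I)/(d + 5*I)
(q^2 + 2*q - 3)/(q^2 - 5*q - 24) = (q - 1)/(q - 8)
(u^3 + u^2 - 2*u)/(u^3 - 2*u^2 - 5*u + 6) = u/(u - 3)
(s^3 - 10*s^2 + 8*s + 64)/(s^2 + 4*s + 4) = (s^2 - 12*s + 32)/(s + 2)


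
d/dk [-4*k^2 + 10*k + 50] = 10 - 8*k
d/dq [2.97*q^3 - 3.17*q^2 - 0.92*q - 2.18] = 8.91*q^2 - 6.34*q - 0.92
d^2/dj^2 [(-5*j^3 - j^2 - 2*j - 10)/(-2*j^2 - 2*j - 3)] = 2*(-6*j^3 + 192*j^2 + 219*j - 23)/(8*j^6 + 24*j^5 + 60*j^4 + 80*j^3 + 90*j^2 + 54*j + 27)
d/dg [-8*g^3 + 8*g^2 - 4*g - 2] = -24*g^2 + 16*g - 4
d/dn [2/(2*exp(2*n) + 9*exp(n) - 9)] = (-8*exp(n) - 18)*exp(n)/(2*exp(2*n) + 9*exp(n) - 9)^2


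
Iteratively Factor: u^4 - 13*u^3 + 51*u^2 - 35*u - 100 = (u - 5)*(u^3 - 8*u^2 + 11*u + 20) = (u - 5)^2*(u^2 - 3*u - 4) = (u - 5)^2*(u + 1)*(u - 4)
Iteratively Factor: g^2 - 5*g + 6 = (g - 3)*(g - 2)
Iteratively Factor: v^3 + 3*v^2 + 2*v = (v + 2)*(v^2 + v) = v*(v + 2)*(v + 1)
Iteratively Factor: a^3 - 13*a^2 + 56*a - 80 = (a - 4)*(a^2 - 9*a + 20) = (a - 4)^2*(a - 5)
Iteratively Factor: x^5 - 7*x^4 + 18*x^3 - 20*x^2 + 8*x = (x - 2)*(x^4 - 5*x^3 + 8*x^2 - 4*x) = x*(x - 2)*(x^3 - 5*x^2 + 8*x - 4) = x*(x - 2)^2*(x^2 - 3*x + 2) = x*(x - 2)^3*(x - 1)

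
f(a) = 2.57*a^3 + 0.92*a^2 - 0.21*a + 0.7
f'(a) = 7.71*a^2 + 1.84*a - 0.21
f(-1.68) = -8.54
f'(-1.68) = 18.46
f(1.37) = 8.75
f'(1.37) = 16.78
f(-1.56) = -6.49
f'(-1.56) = 15.68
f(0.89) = 3.05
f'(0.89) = 7.53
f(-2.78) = -46.82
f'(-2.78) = 54.26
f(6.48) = 737.26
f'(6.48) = 335.46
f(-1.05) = -1.04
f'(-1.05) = 6.36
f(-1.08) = -1.24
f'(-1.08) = 6.80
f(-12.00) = -4305.26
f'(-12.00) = 1087.95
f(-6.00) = -520.04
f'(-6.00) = 266.31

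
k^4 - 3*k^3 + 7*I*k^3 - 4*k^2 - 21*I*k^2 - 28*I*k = k*(k - 4)*(k + 1)*(k + 7*I)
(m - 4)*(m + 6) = m^2 + 2*m - 24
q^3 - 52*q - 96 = (q - 8)*(q + 2)*(q + 6)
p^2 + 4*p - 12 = (p - 2)*(p + 6)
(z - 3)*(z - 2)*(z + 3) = z^3 - 2*z^2 - 9*z + 18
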